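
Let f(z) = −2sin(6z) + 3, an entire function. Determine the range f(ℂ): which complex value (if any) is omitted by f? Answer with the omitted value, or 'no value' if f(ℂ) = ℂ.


Little Picard bounds the complement of f(ℂ) to at most one point.
sin is entire and surjective onto ℂ: for every w ∈ ℂ, sin(ζ) = w has a solution ζ ∈ ℂ (e.g., via the complex inverse arcsin). With ζ = 6z this gives z = ζ/(6). Then -2·sin(6z) takes every value in -2·ℂ = ℂ, and adding 3 is a bijection of ℂ. So f is surjective and omits no value. (Note: only on the real line is sin bounded by [−1, 1].)

Omitted value: no value.


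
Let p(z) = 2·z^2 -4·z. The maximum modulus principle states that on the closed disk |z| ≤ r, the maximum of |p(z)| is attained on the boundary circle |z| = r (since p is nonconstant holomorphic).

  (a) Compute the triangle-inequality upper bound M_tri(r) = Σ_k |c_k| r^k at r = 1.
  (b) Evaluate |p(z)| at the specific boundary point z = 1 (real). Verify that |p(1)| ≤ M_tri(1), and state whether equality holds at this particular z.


Coefficients: c_0 = 0, c_1 = -4, c_2 = 2. Radius r = 1.
Part (a). Triangle bound: M_tri(r) = Σ_k |c_k| r^k
  = |0|·1^0 + |-4|·1^1 + |2|·1^2
  = 0 + 4 + 2 = 6.
This bounds M(r) := max_{|z|=r} |p(z)| from above; equality holds iff all terms c_k z^k can be made to align in phase at a single z on |z|=r.
Part (b). At z = 1 (real, on the circle |z| = r):
  p(1) = (0)·1^0 + (-4)·1^1 + (2)·1^2 = -2.
  |p(1)| = 2.
Check: |p(1)| = 2 ≤ 6 = M_tri(1). ✓ Equality does not hold at z = 1 (the coefficients have mixed signs, so the terms do not all align in phase there).

M_tri(1) = 6; |p(1)| = 2; equality at z=1: no.


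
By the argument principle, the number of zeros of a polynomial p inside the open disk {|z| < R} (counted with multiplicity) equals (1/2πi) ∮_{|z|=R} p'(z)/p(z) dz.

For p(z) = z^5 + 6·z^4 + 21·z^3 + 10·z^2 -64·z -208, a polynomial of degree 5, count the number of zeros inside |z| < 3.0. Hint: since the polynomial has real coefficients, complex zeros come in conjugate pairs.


The zeros of p are: (-2 + 2i), (-2 - 2i), (-2 + 3i), (-2 - 3i), 2.
Their magnitudes are: 2.828, 2.828, 3.606, 3.606, 2.
Zeros with |z| < R = 3.0: (-2 + 2i), (-2 - 2i), 2.
Count = 3.
By the argument principle, (1/2πi) ∮_{|z|=R} p'(z)/p(z) dz equals exactly this count.

Number of zeros inside |z| < 3.0: 3.


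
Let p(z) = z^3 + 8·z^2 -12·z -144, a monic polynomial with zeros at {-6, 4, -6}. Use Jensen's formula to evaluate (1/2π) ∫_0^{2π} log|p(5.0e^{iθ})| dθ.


Zeros: -6, -6, 4; r = 5.0.
Inside |z| < r: 4. Outside (|z| ≥ r): -6, -6.
p(0) = -144, so log|p(0)| = log(144) = 4.9698.
Apply Jensen: I(r) = log|p(0)| + Σ_k log(r/|z_k|), summed over zeros inside |z| < r.
  log(r/|z_k|) for z_k = 4: log(5.0/4) = 0.2231
  Outside zeros (-6, -6) contribute nothing to the Jensen sum.
Sum over inside zeros: 0.2231.
I(r) = log|p(0)| + (inside sum) = 4.9698 + 0.2231 = 5.1930.
Note: since some zeros are outside |z| ≤ r, the simplified n·log(r) form does NOT apply — only the inside zeros contribute.

I(r) ≈ 5.1930.


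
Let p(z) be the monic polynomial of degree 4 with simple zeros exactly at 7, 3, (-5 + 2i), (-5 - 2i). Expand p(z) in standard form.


The polynomial is p(z) = ∏_{α ∈ S} (z − α), where S = {7, 3, (-5 + 2i), (-5 - 2i)}.
Expanding the product yields: p(z) = z^4 -50·z^2 -80·z + 609.
Note conjugate pairs combine to real quadratics: (z − (-5+2i))(z − (-5−2i)) = z² + 10z + 29.
The resulting polynomial has degree 4 and real coefficients as required.

p(z) = z^4 -50·z^2 -80·z + 609.


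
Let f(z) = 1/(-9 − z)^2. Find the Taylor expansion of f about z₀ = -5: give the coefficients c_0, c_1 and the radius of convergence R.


Let w = z − z₀, so z = z₀ + w.
Then -9 − z = -9 − (z₀ + w) = (-9 − z₀) − w = -4 − w.
f(z) = 1/(-4 − w)^2 = (1/(-4)^2) · (1 − w/(-4))^{−2}.
By the binomial series (1−u)^{−2} = Σ_{n≥0} C(n+1, 1) u^n for |u|<1, with u = w/(-4):
  c_n = C(n+1, 1) / (-4)^(n+2).
  c_0 = 1/(-4)^2 = 1/16.
  c_1 = 2/(-4)^3 = -1/32.
The series is valid for |w/d| < 1, i.e. |z − z₀| < |d|.
Radius of convergence: R = |-9 − z₀| = |-4| = 4 (distance from z₀ to the singularity z = -9).

c_0 = 1/16, c_1 = -1/32; R = 4.


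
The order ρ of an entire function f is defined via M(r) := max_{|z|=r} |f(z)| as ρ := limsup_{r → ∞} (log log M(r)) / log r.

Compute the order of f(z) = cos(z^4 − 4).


Write cos(w) = (e^{iw} ± e^{−iw})/(2 or 2i), so |cos(w)| ≤ e^{|w|}. With w = z^4 − 4, |w| ≤ 1r^4 + 4 on |z|=r, giving M(r) ≤ e^{1r^4 + 4} and ρ ≤ 4. For the lower bound, choose z on |z|=r with 1z^4 purely imaginary of modulus 1r^4; then |cos(z^4 − 4)| grows like e^{1r^4}/2, so ρ ≥ 4. Hence ρ = 4.
Therefore ρ = 4.

Order ρ = 4.


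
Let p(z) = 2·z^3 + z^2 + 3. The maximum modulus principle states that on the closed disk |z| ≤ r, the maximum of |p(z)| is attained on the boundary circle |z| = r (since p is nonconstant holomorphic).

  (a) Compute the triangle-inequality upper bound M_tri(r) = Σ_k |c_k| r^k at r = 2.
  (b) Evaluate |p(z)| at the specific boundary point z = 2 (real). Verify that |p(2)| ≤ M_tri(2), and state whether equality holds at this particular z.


Coefficients: c_0 = 3, c_1 = 0, c_2 = 1, c_3 = 2. Radius r = 2.
Part (a). Triangle bound: M_tri(r) = Σ_k |c_k| r^k
  = |3|·2^0 + |0|·2^1 + |1|·2^2 + |2|·2^3
  = 3 + 0 + 4 + 16 = 23.
This bounds M(r) := max_{|z|=r} |p(z)| from above; equality holds iff all terms c_k z^k can be made to align in phase at a single z on |z|=r.
Part (b). At z = 2 (real, on the circle |z| = r):
  p(2) = (3)·2^0 + (0)·2^1 + (1)·2^2 + (2)·2^3 = 23.
  |p(2)| = 23.
Since all nonzero coefficients share the same sign, |p(2)| = 23 = M_tri(2); the triangle bound is attained at z = 2, so in fact M(r) = 23.

M_tri(2) = 23; |p(2)| = 23; equality at z=2: yes.


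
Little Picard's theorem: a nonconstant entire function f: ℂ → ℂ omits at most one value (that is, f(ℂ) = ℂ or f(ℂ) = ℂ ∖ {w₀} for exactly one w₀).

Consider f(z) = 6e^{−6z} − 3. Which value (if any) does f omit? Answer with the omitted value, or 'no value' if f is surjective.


Little Picard bounds the complement of f(ℂ) to at most one point.
e^{−6z} is never zero on ℂ, so 6·e^{−6z} takes every value in ℂ ∖ {0}. Adding -3 shifts the range to ℂ ∖ {-3}. Thus f omits exactly the value -3.

Omitted value: -3.


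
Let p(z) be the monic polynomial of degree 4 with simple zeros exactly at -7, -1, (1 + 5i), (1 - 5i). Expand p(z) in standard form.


The polynomial is p(z) = ∏_{α ∈ S} (z − α), where S = {-7, -1, (1 + 5i), (1 - 5i)}.
Expanding the product yields: p(z) = z^4 + 6·z^3 + 17·z^2 + 194·z + 182.
Note conjugate pairs combine to real quadratics: (z − (1+5i))(z − (1−5i)) = z² − 2z + 26.
The resulting polynomial has degree 4 and real coefficients as required.

p(z) = z^4 + 6·z^3 + 17·z^2 + 194·z + 182.


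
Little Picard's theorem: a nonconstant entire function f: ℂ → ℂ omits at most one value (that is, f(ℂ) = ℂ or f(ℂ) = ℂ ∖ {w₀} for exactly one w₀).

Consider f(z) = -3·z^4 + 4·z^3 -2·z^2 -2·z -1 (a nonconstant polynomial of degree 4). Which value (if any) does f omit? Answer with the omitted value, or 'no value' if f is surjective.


Little Picard bounds the complement of f(ℂ) to at most one point.
For every w ∈ ℂ, the equation p(z) − w = 0 is a nonconstant polynomial in z and hence has at least one root by the fundamental theorem of algebra. So p is surjective onto ℂ, omitting no value.

Omitted value: no value.


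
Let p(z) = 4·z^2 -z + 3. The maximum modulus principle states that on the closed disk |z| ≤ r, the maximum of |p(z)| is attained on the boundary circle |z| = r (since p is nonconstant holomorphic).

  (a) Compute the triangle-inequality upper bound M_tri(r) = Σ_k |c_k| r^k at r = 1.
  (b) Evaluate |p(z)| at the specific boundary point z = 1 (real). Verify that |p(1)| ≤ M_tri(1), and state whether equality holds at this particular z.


Coefficients: c_0 = 3, c_1 = -1, c_2 = 4. Radius r = 1.
Part (a). Triangle bound: M_tri(r) = Σ_k |c_k| r^k
  = |3|·1^0 + |-1|·1^1 + |4|·1^2
  = 3 + 1 + 4 = 8.
This bounds M(r) := max_{|z|=r} |p(z)| from above; equality holds iff all terms c_k z^k can be made to align in phase at a single z on |z|=r.
Part (b). At z = 1 (real, on the circle |z| = r):
  p(1) = (3)·1^0 + (-1)·1^1 + (4)·1^2 = 6.
  |p(1)| = 6.
Check: |p(1)| = 6 ≤ 8 = M_tri(1). ✓ Equality does not hold at z = 1 (the coefficients have mixed signs, so the terms do not all align in phase there).

M_tri(1) = 8; |p(1)| = 6; equality at z=1: no.


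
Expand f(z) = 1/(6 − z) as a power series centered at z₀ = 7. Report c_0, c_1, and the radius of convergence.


Let w = z − z₀, so z = z₀ + w.
Then 6 − z = 6 − (z₀ + w) = (6 − z₀) − w = -1 − w.
f(z) = 1/(-1 − w) = (1/(-1)) · 1/(1 − w/(-1)) = Σ_{n≥0} w^n / (-1)^(n+1).
So c_n = 1/(-1)^(n+1):
  c_0 = 1/(-1)^1 = -1.
  c_1 = 1/(-1)^2 = 1.
The series is valid for |w/d| < 1, i.e. |z − z₀| < |d|.
Radius of convergence: R = |6 − z₀| = |-1| = 1 (distance from z₀ to the singularity z = 6).

c_0 = -1, c_1 = 1; R = 1.


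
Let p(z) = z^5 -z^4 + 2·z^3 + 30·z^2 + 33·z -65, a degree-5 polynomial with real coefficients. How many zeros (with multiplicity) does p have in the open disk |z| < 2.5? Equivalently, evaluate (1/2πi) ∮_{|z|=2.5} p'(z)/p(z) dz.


The zeros of p are: (2 + 3i), (2 - 3i), 1, (-2 + 1i), (-2 - 1i).
Their magnitudes are: 3.606, 3.606, 1, 2.236, 2.236.
Zeros with |z| < R = 2.5: 1, (-2 + 1i), (-2 - 1i).
Count = 3.
By the argument principle, (1/2πi) ∮_{|z|=R} p'(z)/p(z) dz equals exactly this count.

Number of zeros inside |z| < 2.5: 3.


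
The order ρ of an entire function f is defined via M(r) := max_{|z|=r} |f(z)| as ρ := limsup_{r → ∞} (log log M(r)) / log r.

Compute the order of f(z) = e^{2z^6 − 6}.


|e^{2z^6 − 6}| = e^{Re(2·z^6) + -6} ≤ e^{2|z|^6 + -6} = e^{2r^6 + -6} on |z| = r, so ρ ≤ 6. Choosing z on |z|=r so that 2·z^6 is real positive (always possible by picking arg z appropriately) gives |f(z)| = e^{2r^6 + -6}, matching the bound. The additive constant -6 does not affect log log M(r) ~ 6·log r. Hence ρ = 6.
Therefore ρ = 6.

Order ρ = 6.


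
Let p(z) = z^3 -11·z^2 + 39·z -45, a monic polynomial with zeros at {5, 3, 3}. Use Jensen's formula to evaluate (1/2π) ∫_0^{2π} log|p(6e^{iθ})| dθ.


Zeros: 3, 3, 5; r = 6.
Inside |z| < r: 3, 3, 5. Outside (|z| ≥ r): ∅.
p(0) = -45, so log|p(0)| = log(45) = 3.8067.
Apply Jensen: I(r) = log|p(0)| + Σ_k log(r/|z_k|), summed over zeros inside |z| < r.
  log(r/|z_k|) for z_k = 5: log(6/5) = 0.1823
  log(r/|z_k|) for z_k = 3: log(6/3) = 0.6931
  log(r/|z_k|) for z_k = 3: log(6/3) = 0.6931
Sum over inside zeros: 1.5686.
I(r) = log|p(0)| + (inside sum) = 3.8067 + 1.5686 = 5.3753.
Closed form (all zeros inside, monic): I(r) = n·log(r) = 3·log(6) = 5.3753. ✓

I(r) ≈ 5.3753.


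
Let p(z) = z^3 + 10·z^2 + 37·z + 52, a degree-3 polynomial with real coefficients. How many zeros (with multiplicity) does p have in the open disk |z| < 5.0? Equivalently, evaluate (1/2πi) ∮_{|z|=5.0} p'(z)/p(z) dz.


The zeros of p are: (-3 + 2i), (-3 - 2i), -4.
Their magnitudes are: 3.606, 3.606, 4.
Zeros with |z| < R = 5.0: (-3 + 2i), (-3 - 2i), -4.
Count = 3.
By the argument principle, (1/2πi) ∮_{|z|=R} p'(z)/p(z) dz equals exactly this count.

Number of zeros inside |z| < 5.0: 3.


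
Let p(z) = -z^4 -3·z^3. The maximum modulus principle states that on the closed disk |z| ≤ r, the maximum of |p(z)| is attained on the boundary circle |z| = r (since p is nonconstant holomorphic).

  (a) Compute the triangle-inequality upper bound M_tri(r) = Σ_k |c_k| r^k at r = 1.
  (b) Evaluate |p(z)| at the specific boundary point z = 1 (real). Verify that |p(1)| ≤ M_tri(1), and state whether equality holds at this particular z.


Coefficients: c_0 = 0, c_1 = 0, c_2 = 0, c_3 = -3, c_4 = -1. Radius r = 1.
Part (a). Triangle bound: M_tri(r) = Σ_k |c_k| r^k
  = |0|·1^0 + |0|·1^1 + |0|·1^2 + |-3|·1^3 + |-1|·1^4
  = 0 + 0 + 0 + 3 + 1 = 4.
This bounds M(r) := max_{|z|=r} |p(z)| from above; equality holds iff all terms c_k z^k can be made to align in phase at a single z on |z|=r.
Part (b). At z = 1 (real, on the circle |z| = r):
  p(1) = (0)·1^0 + (0)·1^1 + (0)·1^2 + (-3)·1^3 + (-1)·1^4 = -4.
  |p(1)| = 4.
Since all nonzero coefficients share the same sign, |p(1)| = 4 = M_tri(1); the triangle bound is attained at z = 1, so in fact M(r) = 4.

M_tri(1) = 4; |p(1)| = 4; equality at z=1: yes.


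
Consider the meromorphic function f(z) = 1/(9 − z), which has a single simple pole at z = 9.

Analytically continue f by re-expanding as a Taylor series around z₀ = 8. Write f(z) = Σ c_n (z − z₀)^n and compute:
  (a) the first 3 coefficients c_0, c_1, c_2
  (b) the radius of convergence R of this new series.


Let w = z − z₀, so z = z₀ + w.
Then 9 − z = 9 − (z₀ + w) = (9 − z₀) − w = 1 − w.
f(z) = 1/(1 − w) = (1/(1)) · 1/(1 − w/(1)) = Σ_{n≥0} w^n / (1)^(n+1).
So c_n = 1/(1)^(n+1):
  c_0 = 1/(1)^1 = 1.
  c_1 = 1/(1)^2 = 1.
  c_2 = 1/(1)^3 = 1.
The series is valid for |w/d| < 1, i.e. |z − z₀| < |d|.
Radius of convergence: R = |9 − z₀| = |1| = 1 (distance from z₀ to the singularity z = 9).

c_0 = 1, c_1 = 1, c_2 = 1; R = 1.


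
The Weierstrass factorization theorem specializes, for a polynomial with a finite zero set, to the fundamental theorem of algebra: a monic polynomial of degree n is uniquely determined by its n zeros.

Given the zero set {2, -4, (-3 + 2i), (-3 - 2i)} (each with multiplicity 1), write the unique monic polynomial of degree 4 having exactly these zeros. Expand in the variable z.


The polynomial is p(z) = ∏_{α ∈ S} (z − α), where S = {2, -4, (-3 + 2i), (-3 - 2i)}.
Expanding the product yields: p(z) = z^4 + 8·z^3 + 17·z^2 -22·z -104.
Note conjugate pairs combine to real quadratics: (z − (-3+2i))(z − (-3−2i)) = z² + 6z + 13.
The resulting polynomial has degree 4 and real coefficients as required.

p(z) = z^4 + 8·z^3 + 17·z^2 -22·z -104.


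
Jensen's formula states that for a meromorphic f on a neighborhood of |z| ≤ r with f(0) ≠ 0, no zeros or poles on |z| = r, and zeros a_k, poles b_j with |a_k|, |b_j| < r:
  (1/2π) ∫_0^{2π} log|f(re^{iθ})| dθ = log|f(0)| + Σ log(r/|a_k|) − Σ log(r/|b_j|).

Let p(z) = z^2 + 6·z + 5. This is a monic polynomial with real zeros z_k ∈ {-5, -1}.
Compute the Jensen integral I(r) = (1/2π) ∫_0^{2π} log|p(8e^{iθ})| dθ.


Zeros: -5, -1; r = 8.
Inside |z| < r: -5, -1. Outside (|z| ≥ r): ∅.
p(0) = 5, so log|p(0)| = log(5) = 1.6094.
Apply Jensen: I(r) = log|p(0)| + Σ_k log(r/|z_k|), summed over zeros inside |z| < r.
  log(r/|z_k|) for z_k = -5: log(8/5) = 0.4700
  log(r/|z_k|) for z_k = -1: log(8/1) = 2.0794
Sum over inside zeros: 2.5494.
I(r) = log|p(0)| + (inside sum) = 1.6094 + 2.5494 = 4.1589.
Closed form (all zeros inside, monic): I(r) = n·log(r) = 2·log(8) = 4.1589. ✓

I(r) ≈ 4.1589.


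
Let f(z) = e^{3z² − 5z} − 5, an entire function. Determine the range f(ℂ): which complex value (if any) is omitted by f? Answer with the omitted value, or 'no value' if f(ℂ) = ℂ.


Little Picard bounds the complement of f(ℂ) to at most one point.
The exponent g(z) = 3z² − 5z is a nonconstant polynomial, hence surjective onto ℂ. So e^{g(z)} takes every value in {e^w : w ∈ ℂ} = ℂ ∖ {0}. Adding -5 shifts the range to ℂ ∖ {-5}. f omits exactly -5.

Omitted value: -5.


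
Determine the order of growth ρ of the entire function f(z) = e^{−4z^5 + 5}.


|e^{−4z^5 + 5}| = e^{Re(-4·z^5) + 5} ≤ e^{4|z|^5 + 5} = e^{4r^5 + 5} on |z| = r, so ρ ≤ 5. Choosing z on |z|=r so that -4·z^5 is real positive (always possible by picking arg z appropriately) gives |f(z)| = e^{4r^5 + 5}, matching the bound. The additive constant 5 does not affect log log M(r) ~ 5·log r. Hence ρ = 5.
Therefore ρ = 5.

Order ρ = 5.


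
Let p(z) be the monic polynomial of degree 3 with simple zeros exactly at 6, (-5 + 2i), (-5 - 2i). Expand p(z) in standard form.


The polynomial is p(z) = ∏_{α ∈ S} (z − α), where S = {6, (-5 + 2i), (-5 - 2i)}.
Expanding the product yields: p(z) = z^3 + 4·z^2 -31·z -174.
Note conjugate pairs combine to real quadratics: (z − (-5+2i))(z − (-5−2i)) = z² + 10z + 29.
The resulting polynomial has degree 3 and real coefficients as required.

p(z) = z^3 + 4·z^2 -31·z -174.


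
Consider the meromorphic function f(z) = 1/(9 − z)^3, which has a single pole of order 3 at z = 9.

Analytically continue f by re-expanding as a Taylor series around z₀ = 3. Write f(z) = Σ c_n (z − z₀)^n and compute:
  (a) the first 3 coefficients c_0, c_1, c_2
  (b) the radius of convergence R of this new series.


Let w = z − z₀, so z = z₀ + w.
Then 9 − z = 9 − (z₀ + w) = (9 − z₀) − w = 6 − w.
f(z) = 1/(6 − w)^3 = (1/(6)^3) · (1 − w/(6))^{−3}.
By the binomial series (1−u)^{−3} = Σ_{n≥0} C(n+2, 2) u^n for |u|<1, with u = w/(6):
  c_n = C(n+2, 2) / (6)^(n+3).
  c_0 = 1/(6)^3 = 1/216.
  c_1 = 3/(6)^4 = 1/432.
  c_2 = 6/(6)^5 = 1/1296.
The series is valid for |w/d| < 1, i.e. |z − z₀| < |d|.
Radius of convergence: R = |9 − z₀| = |6| = 6 (distance from z₀ to the singularity z = 9).

c_0 = 1/216, c_1 = 1/432, c_2 = 1/1296; R = 6.


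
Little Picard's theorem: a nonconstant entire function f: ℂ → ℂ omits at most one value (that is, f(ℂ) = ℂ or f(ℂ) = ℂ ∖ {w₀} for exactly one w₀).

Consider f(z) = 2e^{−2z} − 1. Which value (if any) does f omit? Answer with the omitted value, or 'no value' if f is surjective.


Little Picard bounds the complement of f(ℂ) to at most one point.
e^{−2z} is never zero on ℂ, so 2·e^{−2z} takes every value in ℂ ∖ {0}. Adding -1 shifts the range to ℂ ∖ {-1}. Thus f omits exactly the value -1.

Omitted value: -1.


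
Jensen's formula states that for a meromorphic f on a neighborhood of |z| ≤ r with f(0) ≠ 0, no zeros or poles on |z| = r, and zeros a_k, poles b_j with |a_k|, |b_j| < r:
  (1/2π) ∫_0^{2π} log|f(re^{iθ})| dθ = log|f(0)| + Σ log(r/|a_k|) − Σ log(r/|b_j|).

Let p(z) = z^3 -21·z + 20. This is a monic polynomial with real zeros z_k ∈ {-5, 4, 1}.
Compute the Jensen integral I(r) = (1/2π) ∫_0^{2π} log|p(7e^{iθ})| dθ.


Zeros: -5, 1, 4; r = 7.
Inside |z| < r: -5, 1, 4. Outside (|z| ≥ r): ∅.
p(0) = 20, so log|p(0)| = log(20) = 2.9957.
Apply Jensen: I(r) = log|p(0)| + Σ_k log(r/|z_k|), summed over zeros inside |z| < r.
  log(r/|z_k|) for z_k = -5: log(7/5) = 0.3365
  log(r/|z_k|) for z_k = 4: log(7/4) = 0.5596
  log(r/|z_k|) for z_k = 1: log(7/1) = 1.9459
Sum over inside zeros: 2.8420.
I(r) = log|p(0)| + (inside sum) = 2.9957 + 2.8420 = 5.8377.
Closed form (all zeros inside, monic): I(r) = n·log(r) = 3·log(7) = 5.8377. ✓

I(r) ≈ 5.8377.


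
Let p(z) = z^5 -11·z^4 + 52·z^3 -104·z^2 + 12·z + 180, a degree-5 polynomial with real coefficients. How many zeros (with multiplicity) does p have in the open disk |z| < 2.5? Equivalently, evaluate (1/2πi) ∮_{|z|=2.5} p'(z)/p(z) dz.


The zeros of p are: -1, (3 + 3i), (3 - 3i), (3 + 1i), (3 - 1i).
Their magnitudes are: 1, 4.243, 4.243, 3.162, 3.162.
Zeros with |z| < R = 2.5: -1.
Count = 1.
By the argument principle, (1/2πi) ∮_{|z|=R} p'(z)/p(z) dz equals exactly this count.

Number of zeros inside |z| < 2.5: 1.


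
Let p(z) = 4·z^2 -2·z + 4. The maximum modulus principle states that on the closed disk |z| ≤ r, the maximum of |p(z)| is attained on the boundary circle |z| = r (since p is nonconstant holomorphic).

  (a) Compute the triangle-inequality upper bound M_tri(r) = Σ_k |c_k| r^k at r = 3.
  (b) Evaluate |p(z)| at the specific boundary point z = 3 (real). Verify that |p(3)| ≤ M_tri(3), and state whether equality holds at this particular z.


Coefficients: c_0 = 4, c_1 = -2, c_2 = 4. Radius r = 3.
Part (a). Triangle bound: M_tri(r) = Σ_k |c_k| r^k
  = |4|·3^0 + |-2|·3^1 + |4|·3^2
  = 4 + 6 + 36 = 46.
This bounds M(r) := max_{|z|=r} |p(z)| from above; equality holds iff all terms c_k z^k can be made to align in phase at a single z on |z|=r.
Part (b). At z = 3 (real, on the circle |z| = r):
  p(3) = (4)·3^0 + (-2)·3^1 + (4)·3^2 = 34.
  |p(3)| = 34.
Check: |p(3)| = 34 ≤ 46 = M_tri(3). ✓ Equality does not hold at z = 3 (the coefficients have mixed signs, so the terms do not all align in phase there).

M_tri(3) = 46; |p(3)| = 34; equality at z=3: no.


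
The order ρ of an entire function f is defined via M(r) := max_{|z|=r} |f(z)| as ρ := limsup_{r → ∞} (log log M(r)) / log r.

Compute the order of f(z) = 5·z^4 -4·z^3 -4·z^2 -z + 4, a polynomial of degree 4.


|f(z)| ≤ Σ|c_k|·r^k = O(r^4) as r → ∞. Polynomial growth is O(e^{r^ε}) for every ε > 0 (since r^4/e^{r^ε} → 0), so ρ ≤ ε for all ε > 0, i.e. ρ = 0. Every nonconstant polynomial has order 0.
Therefore ρ = 0.

Order ρ = 0.


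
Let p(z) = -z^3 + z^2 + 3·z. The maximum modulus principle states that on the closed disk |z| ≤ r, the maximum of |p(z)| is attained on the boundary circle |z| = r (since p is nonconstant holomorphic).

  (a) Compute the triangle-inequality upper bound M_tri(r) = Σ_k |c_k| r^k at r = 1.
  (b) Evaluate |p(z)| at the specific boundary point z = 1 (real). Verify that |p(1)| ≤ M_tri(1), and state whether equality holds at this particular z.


Coefficients: c_0 = 0, c_1 = 3, c_2 = 1, c_3 = -1. Radius r = 1.
Part (a). Triangle bound: M_tri(r) = Σ_k |c_k| r^k
  = |0|·1^0 + |3|·1^1 + |1|·1^2 + |-1|·1^3
  = 0 + 3 + 1 + 1 = 5.
This bounds M(r) := max_{|z|=r} |p(z)| from above; equality holds iff all terms c_k z^k can be made to align in phase at a single z on |z|=r.
Part (b). At z = 1 (real, on the circle |z| = r):
  p(1) = (0)·1^0 + (3)·1^1 + (1)·1^2 + (-1)·1^3 = 3.
  |p(1)| = 3.
Check: |p(1)| = 3 ≤ 5 = M_tri(1). ✓ Equality does not hold at z = 1 (the coefficients have mixed signs, so the terms do not all align in phase there).

M_tri(1) = 5; |p(1)| = 3; equality at z=1: no.


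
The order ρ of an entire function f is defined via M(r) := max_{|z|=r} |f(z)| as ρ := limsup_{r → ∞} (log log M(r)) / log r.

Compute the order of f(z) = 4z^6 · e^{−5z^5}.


M(r) = max_{|z|=r} |4|·|z|^6·|e^{−5z^5}| = 4·r^6 · e^{5r^5} (the factors attain their maxima compatibly on |z|=r). Then log M(r) = log 4 + 6·log r + 5r^5, dominated by the last term, so log log M(r) ~ 5·log r. The polynomial factor 4z^6 contributes only a log r term and does not affect the order. ρ = 5.
Therefore ρ = 5.

Order ρ = 5.


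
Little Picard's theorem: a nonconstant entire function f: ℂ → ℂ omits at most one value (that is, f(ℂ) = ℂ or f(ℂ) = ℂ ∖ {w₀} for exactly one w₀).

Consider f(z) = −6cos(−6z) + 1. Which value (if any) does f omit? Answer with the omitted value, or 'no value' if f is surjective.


Little Picard bounds the complement of f(ℂ) to at most one point.
cos is entire and surjective onto ℂ: for every w ∈ ℂ, cos(ζ) = w has a solution ζ ∈ ℂ (e.g., via the complex inverse arccos). With ζ = −6z this gives z = ζ/(-6). Then -6·cos(−6z) takes every value in -6·ℂ = ℂ, and adding 1 is a bijection of ℂ. So f is surjective and omits no value. (Note: only on the real line is cos bounded by [−1, 1].)

Omitted value: no value.


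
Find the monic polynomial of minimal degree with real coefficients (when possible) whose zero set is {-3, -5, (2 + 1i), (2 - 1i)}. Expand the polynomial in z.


The polynomial is p(z) = ∏_{α ∈ S} (z − α), where S = {-3, -5, (2 + 1i), (2 - 1i)}.
Expanding the product yields: p(z) = z^4 + 4·z^3 -12·z^2 -20·z + 75.
Note conjugate pairs combine to real quadratics: (z − (2+1i))(z − (2−1i)) = z² − 4z + 5.
The resulting polynomial has degree 4 and real coefficients as required.

p(z) = z^4 + 4·z^3 -12·z^2 -20·z + 75.


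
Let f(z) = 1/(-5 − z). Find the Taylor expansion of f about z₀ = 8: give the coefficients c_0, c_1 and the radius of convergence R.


Let w = z − z₀, so z = z₀ + w.
Then -5 − z = -5 − (z₀ + w) = (-5 − z₀) − w = -13 − w.
f(z) = 1/(-13 − w) = (1/(-13)) · 1/(1 − w/(-13)) = Σ_{n≥0} w^n / (-13)^(n+1).
So c_n = 1/(-13)^(n+1):
  c_0 = 1/(-13)^1 = -1/13.
  c_1 = 1/(-13)^2 = 1/169.
The series is valid for |w/d| < 1, i.e. |z − z₀| < |d|.
Radius of convergence: R = |-5 − z₀| = |-13| = 13 (distance from z₀ to the singularity z = -5).

c_0 = -1/13, c_1 = 1/169; R = 13.


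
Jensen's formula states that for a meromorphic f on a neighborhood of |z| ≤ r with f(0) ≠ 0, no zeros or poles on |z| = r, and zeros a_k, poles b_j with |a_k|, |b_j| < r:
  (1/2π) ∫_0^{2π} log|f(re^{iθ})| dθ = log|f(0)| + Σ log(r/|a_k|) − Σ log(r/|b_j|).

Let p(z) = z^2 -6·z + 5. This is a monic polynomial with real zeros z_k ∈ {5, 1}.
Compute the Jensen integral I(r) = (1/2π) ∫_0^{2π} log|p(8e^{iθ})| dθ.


Zeros: 1, 5; r = 8.
Inside |z| < r: 1, 5. Outside (|z| ≥ r): ∅.
p(0) = 5, so log|p(0)| = log(5) = 1.6094.
Apply Jensen: I(r) = log|p(0)| + Σ_k log(r/|z_k|), summed over zeros inside |z| < r.
  log(r/|z_k|) for z_k = 5: log(8/5) = 0.4700
  log(r/|z_k|) for z_k = 1: log(8/1) = 2.0794
Sum over inside zeros: 2.5494.
I(r) = log|p(0)| + (inside sum) = 1.6094 + 2.5494 = 4.1589.
Closed form (all zeros inside, monic): I(r) = n·log(r) = 2·log(8) = 4.1589. ✓

I(r) ≈ 4.1589.


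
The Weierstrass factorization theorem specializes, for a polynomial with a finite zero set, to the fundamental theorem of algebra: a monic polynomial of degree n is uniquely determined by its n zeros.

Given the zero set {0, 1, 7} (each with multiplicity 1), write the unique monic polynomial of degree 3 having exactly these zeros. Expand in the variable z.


The polynomial is p(z) = ∏_{α ∈ S} (z − α), where S = {0, 1, 7}.
Expanding the product yields: p(z) = z^3 -8·z^2 + 7·z.
The resulting polynomial has degree 3 and real coefficients as required.

p(z) = z^3 -8·z^2 + 7·z.


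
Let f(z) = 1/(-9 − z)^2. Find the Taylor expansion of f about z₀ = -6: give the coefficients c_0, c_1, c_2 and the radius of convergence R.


Let w = z − z₀, so z = z₀ + w.
Then -9 − z = -9 − (z₀ + w) = (-9 − z₀) − w = -3 − w.
f(z) = 1/(-3 − w)^2 = (1/(-3)^2) · (1 − w/(-3))^{−2}.
By the binomial series (1−u)^{−2} = Σ_{n≥0} C(n+1, 1) u^n for |u|<1, with u = w/(-3):
  c_n = C(n+1, 1) / (-3)^(n+2).
  c_0 = 1/(-3)^2 = 1/9.
  c_1 = 2/(-3)^3 = -2/27.
  c_2 = 3/(-3)^4 = 1/27.
The series is valid for |w/d| < 1, i.e. |z − z₀| < |d|.
Radius of convergence: R = |-9 − z₀| = |-3| = 3 (distance from z₀ to the singularity z = -9).

c_0 = 1/9, c_1 = -2/27, c_2 = 1/27; R = 3.


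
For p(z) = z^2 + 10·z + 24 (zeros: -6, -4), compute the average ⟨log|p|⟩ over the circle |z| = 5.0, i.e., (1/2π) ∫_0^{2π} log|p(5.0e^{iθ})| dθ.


Zeros: -6, -4; r = 5.0.
Inside |z| < r: -4. Outside (|z| ≥ r): -6.
p(0) = 24, so log|p(0)| = log(24) = 3.1781.
Apply Jensen: I(r) = log|p(0)| + Σ_k log(r/|z_k|), summed over zeros inside |z| < r.
  log(r/|z_k|) for z_k = -4: log(5.0/4) = 0.2231
  Outside zeros (-6) contribute nothing to the Jensen sum.
Sum over inside zeros: 0.2231.
I(r) = log|p(0)| + (inside sum) = 3.1781 + 0.2231 = 3.4012.
Note: since some zeros are outside |z| ≤ r, the simplified n·log(r) form does NOT apply — only the inside zeros contribute.

I(r) ≈ 3.4012.


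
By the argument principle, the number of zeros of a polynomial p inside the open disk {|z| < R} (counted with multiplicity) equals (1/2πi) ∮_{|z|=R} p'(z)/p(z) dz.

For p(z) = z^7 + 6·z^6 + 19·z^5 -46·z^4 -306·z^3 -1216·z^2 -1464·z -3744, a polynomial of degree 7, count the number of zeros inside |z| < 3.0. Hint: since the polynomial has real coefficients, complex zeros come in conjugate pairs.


The zeros of p are: (-3 + 3i), (-3 - 3i), (0 + 2i), (0 - 2i), (-2 + 3i), (-2 - 3i), 4.
Their magnitudes are: 4.243, 4.243, 2, 2, 3.606, 3.606, 4.
Zeros with |z| < R = 3.0: (0 + 2i), (0 - 2i).
Count = 2.
By the argument principle, (1/2πi) ∮_{|z|=R} p'(z)/p(z) dz equals exactly this count.

Number of zeros inside |z| < 3.0: 2.


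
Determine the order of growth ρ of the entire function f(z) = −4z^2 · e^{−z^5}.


M(r) = max_{|z|=r} |-4|·|z|^2·|e^{−z^5}| = 4·r^2 · e^{1r^5} (the factors attain their maxima compatibly on |z|=r). Then log M(r) = log 4 + 2·log r + 1r^5, dominated by the last term, so log log M(r) ~ 5·log r. The polynomial factor -4z^2 contributes only a log r term and does not affect the order. ρ = 5.
Therefore ρ = 5.

Order ρ = 5.


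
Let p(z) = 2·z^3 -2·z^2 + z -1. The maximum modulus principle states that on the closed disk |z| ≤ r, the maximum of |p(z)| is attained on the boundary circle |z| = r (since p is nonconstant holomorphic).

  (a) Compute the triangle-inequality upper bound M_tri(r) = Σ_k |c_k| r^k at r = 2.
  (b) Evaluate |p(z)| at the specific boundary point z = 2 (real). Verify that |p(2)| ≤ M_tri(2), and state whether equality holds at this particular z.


Coefficients: c_0 = -1, c_1 = 1, c_2 = -2, c_3 = 2. Radius r = 2.
Part (a). Triangle bound: M_tri(r) = Σ_k |c_k| r^k
  = |-1|·2^0 + |1|·2^1 + |-2|·2^2 + |2|·2^3
  = 1 + 2 + 8 + 16 = 27.
This bounds M(r) := max_{|z|=r} |p(z)| from above; equality holds iff all terms c_k z^k can be made to align in phase at a single z on |z|=r.
Part (b). At z = 2 (real, on the circle |z| = r):
  p(2) = (-1)·2^0 + (1)·2^1 + (-2)·2^2 + (2)·2^3 = 9.
  |p(2)| = 9.
Check: |p(2)| = 9 ≤ 27 = M_tri(2). ✓ Equality does not hold at z = 2 (the coefficients have mixed signs, so the terms do not all align in phase there).

M_tri(2) = 27; |p(2)| = 9; equality at z=2: no.


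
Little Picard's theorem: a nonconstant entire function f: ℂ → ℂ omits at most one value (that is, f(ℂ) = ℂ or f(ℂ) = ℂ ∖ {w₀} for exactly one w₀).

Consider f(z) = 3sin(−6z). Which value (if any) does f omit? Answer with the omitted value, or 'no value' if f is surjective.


Little Picard bounds the complement of f(ℂ) to at most one point.
sin is entire and surjective onto ℂ: for every w ∈ ℂ, sin(ζ) = w has a solution ζ ∈ ℂ (e.g., via the complex inverse arcsin). With ζ = −6z this gives z = ζ/(-6). Then 3·sin(−6z) takes every value in 3·ℂ = ℂ, and adding 0 is a bijection of ℂ. So f is surjective and omits no value. (Note: only on the real line is sin bounded by [−1, 1].)

Omitted value: no value.


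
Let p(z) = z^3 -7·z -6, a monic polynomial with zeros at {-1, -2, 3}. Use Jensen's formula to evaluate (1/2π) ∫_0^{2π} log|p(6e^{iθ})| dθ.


Zeros: -2, -1, 3; r = 6.
Inside |z| < r: -2, -1, 3. Outside (|z| ≥ r): ∅.
p(0) = -6, so log|p(0)| = log(6) = 1.7918.
Apply Jensen: I(r) = log|p(0)| + Σ_k log(r/|z_k|), summed over zeros inside |z| < r.
  log(r/|z_k|) for z_k = -1: log(6/1) = 1.7918
  log(r/|z_k|) for z_k = -2: log(6/2) = 1.0986
  log(r/|z_k|) for z_k = 3: log(6/3) = 0.6931
Sum over inside zeros: 3.5835.
I(r) = log|p(0)| + (inside sum) = 1.7918 + 3.5835 = 5.3753.
Closed form (all zeros inside, monic): I(r) = n·log(r) = 3·log(6) = 5.3753. ✓

I(r) ≈ 5.3753.


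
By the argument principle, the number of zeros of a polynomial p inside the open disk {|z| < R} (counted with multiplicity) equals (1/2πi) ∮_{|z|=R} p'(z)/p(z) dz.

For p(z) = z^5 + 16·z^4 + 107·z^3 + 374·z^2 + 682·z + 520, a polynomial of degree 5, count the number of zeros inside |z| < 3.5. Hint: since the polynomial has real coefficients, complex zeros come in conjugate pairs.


The zeros of p are: -4, (-3 + 1i), (-3 - 1i), (-3 + 2i), (-3 - 2i).
Their magnitudes are: 4, 3.162, 3.162, 3.606, 3.606.
Zeros with |z| < R = 3.5: (-3 + 1i), (-3 - 1i).
Count = 2.
By the argument principle, (1/2πi) ∮_{|z|=R} p'(z)/p(z) dz equals exactly this count.

Number of zeros inside |z| < 3.5: 2.


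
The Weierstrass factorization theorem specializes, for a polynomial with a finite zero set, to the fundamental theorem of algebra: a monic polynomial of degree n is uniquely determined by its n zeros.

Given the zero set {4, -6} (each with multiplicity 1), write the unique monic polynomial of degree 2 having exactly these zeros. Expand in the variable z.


The polynomial is p(z) = ∏_{α ∈ S} (z − α), where S = {4, -6}.
Expanding the product yields: p(z) = z^2 + 2·z -24.
The resulting polynomial has degree 2 and real coefficients as required.

p(z) = z^2 + 2·z -24.


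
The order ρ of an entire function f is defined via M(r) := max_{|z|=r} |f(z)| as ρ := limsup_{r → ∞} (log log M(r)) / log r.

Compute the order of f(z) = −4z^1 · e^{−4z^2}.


M(r) = max_{|z|=r} |-4|·|z|^1·|e^{−4z^2}| = 4·r^1 · e^{4r^2} (the factors attain their maxima compatibly on |z|=r). Then log M(r) = log 4 + 1·log r + 4r^2, dominated by the last term, so log log M(r) ~ 2·log r. The polynomial factor -4z^1 contributes only a log r term and does not affect the order. ρ = 2.
Therefore ρ = 2.

Order ρ = 2.


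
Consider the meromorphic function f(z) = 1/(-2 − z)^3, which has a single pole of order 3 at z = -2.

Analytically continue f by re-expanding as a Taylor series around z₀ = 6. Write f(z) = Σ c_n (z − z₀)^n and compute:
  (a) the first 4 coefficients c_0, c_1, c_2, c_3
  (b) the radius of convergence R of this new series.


Let w = z − z₀, so z = z₀ + w.
Then -2 − z = -2 − (z₀ + w) = (-2 − z₀) − w = -8 − w.
f(z) = 1/(-8 − w)^3 = (1/(-8)^3) · (1 − w/(-8))^{−3}.
By the binomial series (1−u)^{−3} = Σ_{n≥0} C(n+2, 2) u^n for |u|<1, with u = w/(-8):
  c_n = C(n+2, 2) / (-8)^(n+3).
  c_0 = 1/(-8)^3 = -1/512.
  c_1 = 3/(-8)^4 = 3/4096.
  c_2 = 6/(-8)^5 = -3/16384.
  c_3 = 10/(-8)^6 = 5/131072.
The series is valid for |w/d| < 1, i.e. |z − z₀| < |d|.
Radius of convergence: R = |-2 − z₀| = |-8| = 8 (distance from z₀ to the singularity z = -2).

c_0 = -1/512, c_1 = 3/4096, c_2 = -3/16384, c_3 = 5/131072; R = 8.


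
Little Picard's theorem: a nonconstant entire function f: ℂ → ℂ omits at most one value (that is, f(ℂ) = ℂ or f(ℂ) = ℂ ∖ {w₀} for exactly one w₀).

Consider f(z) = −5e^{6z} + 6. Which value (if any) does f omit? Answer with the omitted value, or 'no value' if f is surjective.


Little Picard bounds the complement of f(ℂ) to at most one point.
e^{6z} is never zero on ℂ, so -5·e^{6z} takes every value in ℂ ∖ {0}. Adding 6 shifts the range to ℂ ∖ {6}. Thus f omits exactly the value 6.

Omitted value: 6.


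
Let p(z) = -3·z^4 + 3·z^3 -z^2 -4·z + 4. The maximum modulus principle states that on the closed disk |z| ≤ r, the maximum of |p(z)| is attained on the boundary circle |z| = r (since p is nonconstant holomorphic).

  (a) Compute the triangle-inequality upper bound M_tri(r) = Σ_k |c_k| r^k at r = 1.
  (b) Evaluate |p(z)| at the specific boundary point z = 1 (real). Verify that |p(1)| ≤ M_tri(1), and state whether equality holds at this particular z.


Coefficients: c_0 = 4, c_1 = -4, c_2 = -1, c_3 = 3, c_4 = -3. Radius r = 1.
Part (a). Triangle bound: M_tri(r) = Σ_k |c_k| r^k
  = |4|·1^0 + |-4|·1^1 + |-1|·1^2 + |3|·1^3 + |-3|·1^4
  = 4 + 4 + 1 + 3 + 3 = 15.
This bounds M(r) := max_{|z|=r} |p(z)| from above; equality holds iff all terms c_k z^k can be made to align in phase at a single z on |z|=r.
Part (b). At z = 1 (real, on the circle |z| = r):
  p(1) = (4)·1^0 + (-4)·1^1 + (-1)·1^2 + (3)·1^3 + (-3)·1^4 = -1.
  |p(1)| = 1.
Check: |p(1)| = 1 ≤ 15 = M_tri(1). ✓ Equality does not hold at z = 1 (the coefficients have mixed signs, so the terms do not all align in phase there).

M_tri(1) = 15; |p(1)| = 1; equality at z=1: no.


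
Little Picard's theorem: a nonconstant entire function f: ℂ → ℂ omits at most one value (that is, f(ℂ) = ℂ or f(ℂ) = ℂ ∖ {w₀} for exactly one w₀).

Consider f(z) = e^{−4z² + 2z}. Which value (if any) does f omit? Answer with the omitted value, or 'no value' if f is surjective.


Little Picard bounds the complement of f(ℂ) to at most one point.
The exponent g(z) = −4z² + 2z is a nonconstant polynomial, hence surjective onto ℂ. So e^{g(z)} takes every value in {e^w : w ∈ ℂ} = ℂ ∖ {0}. Adding 0 shifts the range to ℂ ∖ {0}. f omits exactly 0.

Omitted value: 0.


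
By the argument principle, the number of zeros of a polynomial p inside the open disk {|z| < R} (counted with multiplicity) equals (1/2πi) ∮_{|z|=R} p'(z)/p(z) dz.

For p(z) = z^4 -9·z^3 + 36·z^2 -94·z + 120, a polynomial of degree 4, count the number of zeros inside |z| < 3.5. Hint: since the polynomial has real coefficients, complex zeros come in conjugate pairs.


The zeros of p are: (1 + 3i), (1 - 3i), 4, 3.
Their magnitudes are: 3.162, 3.162, 4, 3.
Zeros with |z| < R = 3.5: (1 + 3i), (1 - 3i), 3.
Count = 3.
By the argument principle, (1/2πi) ∮_{|z|=R} p'(z)/p(z) dz equals exactly this count.

Number of zeros inside |z| < 3.5: 3.


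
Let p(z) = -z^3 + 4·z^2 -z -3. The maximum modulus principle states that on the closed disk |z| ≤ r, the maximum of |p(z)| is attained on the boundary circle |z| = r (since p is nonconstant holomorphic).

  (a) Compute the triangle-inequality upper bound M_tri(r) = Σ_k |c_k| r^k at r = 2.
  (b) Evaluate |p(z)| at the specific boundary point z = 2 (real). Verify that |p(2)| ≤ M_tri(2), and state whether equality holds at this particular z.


Coefficients: c_0 = -3, c_1 = -1, c_2 = 4, c_3 = -1. Radius r = 2.
Part (a). Triangle bound: M_tri(r) = Σ_k |c_k| r^k
  = |-3|·2^0 + |-1|·2^1 + |4|·2^2 + |-1|·2^3
  = 3 + 2 + 16 + 8 = 29.
This bounds M(r) := max_{|z|=r} |p(z)| from above; equality holds iff all terms c_k z^k can be made to align in phase at a single z on |z|=r.
Part (b). At z = 2 (real, on the circle |z| = r):
  p(2) = (-3)·2^0 + (-1)·2^1 + (4)·2^2 + (-1)·2^3 = 3.
  |p(2)| = 3.
Check: |p(2)| = 3 ≤ 29 = M_tri(2). ✓ Equality does not hold at z = 2 (the coefficients have mixed signs, so the terms do not all align in phase there).

M_tri(2) = 29; |p(2)| = 3; equality at z=2: no.


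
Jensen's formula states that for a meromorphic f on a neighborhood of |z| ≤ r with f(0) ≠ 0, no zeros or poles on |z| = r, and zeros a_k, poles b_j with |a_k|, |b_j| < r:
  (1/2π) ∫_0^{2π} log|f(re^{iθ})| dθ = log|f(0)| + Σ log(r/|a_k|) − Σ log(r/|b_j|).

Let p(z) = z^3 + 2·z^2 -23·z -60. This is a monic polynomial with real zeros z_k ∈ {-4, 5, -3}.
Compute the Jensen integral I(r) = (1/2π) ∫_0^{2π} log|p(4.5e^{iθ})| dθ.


Zeros: -4, -3, 5; r = 4.5.
Inside |z| < r: -4, -3. Outside (|z| ≥ r): 5.
p(0) = -60, so log|p(0)| = log(60) = 4.0943.
Apply Jensen: I(r) = log|p(0)| + Σ_k log(r/|z_k|), summed over zeros inside |z| < r.
  log(r/|z_k|) for z_k = -4: log(4.5/4) = 0.1178
  log(r/|z_k|) for z_k = -3: log(4.5/3) = 0.4055
  Outside zeros (5) contribute nothing to the Jensen sum.
Sum over inside zeros: 0.5232.
I(r) = log|p(0)| + (inside sum) = 4.0943 + 0.5232 = 4.6176.
Note: since some zeros are outside |z| ≤ r, the simplified n·log(r) form does NOT apply — only the inside zeros contribute.

I(r) ≈ 4.6176.


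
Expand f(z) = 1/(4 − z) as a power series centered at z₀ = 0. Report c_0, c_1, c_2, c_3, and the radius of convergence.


Let w = z − z₀, so z = z₀ + w.
Then 4 − z = 4 − (z₀ + w) = (4 − z₀) − w = 4 − w.
f(z) = 1/(4 − w) = (1/(4)) · 1/(1 − w/(4)) = Σ_{n≥0} w^n / (4)^(n+1).
So c_n = 1/(4)^(n+1):
  c_0 = 1/(4)^1 = 1/4.
  c_1 = 1/(4)^2 = 1/16.
  c_2 = 1/(4)^3 = 1/64.
  c_3 = 1/(4)^4 = 1/256.
The series is valid for |w/d| < 1, i.e. |z − z₀| < |d|.
Radius of convergence: R = |4 − z₀| = |4| = 4 (distance from z₀ to the singularity z = 4).

c_0 = 1/4, c_1 = 1/16, c_2 = 1/64, c_3 = 1/256; R = 4.


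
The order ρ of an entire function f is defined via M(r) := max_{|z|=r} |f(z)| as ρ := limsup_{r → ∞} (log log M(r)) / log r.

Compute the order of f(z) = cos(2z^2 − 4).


Write cos(w) = (e^{iw} ± e^{−iw})/(2 or 2i), so |cos(w)| ≤ e^{|w|}. With w = 2z^2 − 4, |w| ≤ 2r^2 + 4 on |z|=r, giving M(r) ≤ e^{2r^2 + 4} and ρ ≤ 2. For the lower bound, choose z on |z|=r with 2z^2 purely imaginary of modulus 2r^2; then |cos(2z^2 − 4)| grows like e^{2r^2}/2, so ρ ≥ 2. Hence ρ = 2.
Therefore ρ = 2.

Order ρ = 2.
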